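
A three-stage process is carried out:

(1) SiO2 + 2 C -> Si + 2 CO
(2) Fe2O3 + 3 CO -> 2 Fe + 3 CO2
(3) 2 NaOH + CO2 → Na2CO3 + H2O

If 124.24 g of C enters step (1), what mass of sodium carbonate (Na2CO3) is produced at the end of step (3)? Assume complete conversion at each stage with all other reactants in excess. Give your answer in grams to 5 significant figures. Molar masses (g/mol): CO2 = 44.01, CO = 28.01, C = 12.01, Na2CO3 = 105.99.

1096.4 g

n(C) = 124.24 / 12.01 = 10.3447 mol.
Reaction (1): C→CO ratio 2:2 ⇒ n(CO) = 10.3447 mol.
Reaction (2): CO→CO2 ratio 3:3 ⇒ n(CO2) = 10.3447 mol.
Reaction (3): CO2→Na2CO3 ratio 1:1 ⇒ n(Na2CO3) = 10.3447 mol.
Mass of Na2CO3 = 10.3447 × 105.99 = 1096.44 g.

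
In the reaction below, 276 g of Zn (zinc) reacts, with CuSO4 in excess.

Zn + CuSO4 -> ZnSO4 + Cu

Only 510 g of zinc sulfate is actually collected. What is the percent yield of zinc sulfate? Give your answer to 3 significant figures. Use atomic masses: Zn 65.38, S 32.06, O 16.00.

74.8 %

M(Zn) = 65.38 g/mol.
M(ZnSO4) = 65.38 + 32.06 + 4(16.00) = 161.44 g/mol.
n(Zn) = 276.0 g / 65.38 g/mol = 4.221 mol.
From the equation the Zn:ZnSO4 mole ratio is 1:1, so n(ZnSO4) = 4.221 × 1/1 = 4.221 mol.
Mass of ZnSO4 = 4.221 mol × 161.44 g/mol = 681.5 g.
This is the theoretical yield. Percent yield = 510 g / 681.5 g × 100% = 74.83%.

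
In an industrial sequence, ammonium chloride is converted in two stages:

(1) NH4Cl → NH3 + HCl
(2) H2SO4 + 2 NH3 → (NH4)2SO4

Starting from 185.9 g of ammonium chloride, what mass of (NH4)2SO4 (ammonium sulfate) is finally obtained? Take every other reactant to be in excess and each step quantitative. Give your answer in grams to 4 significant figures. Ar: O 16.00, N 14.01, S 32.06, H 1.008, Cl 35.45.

229.6 g

M(NH4Cl) = 14.01 + 4(1.008) + 35.45 = 53.492 g/mol.
M((NH4)2SO4) = 2(14.01) + 8(1.008) + 32.06 + 4(16.00) = 132.144 g/mol.
n(NH4Cl) = 185.90 / 53.492 = 3.4753 mol.
Step 1 gives a 1:1 ratio of NH4Cl to NH3, so n(NH3) = 3.4753 mol.
In step 2 the NH3:(NH4)2SO4 ratio is 2:1, so n((NH4)2SO4) = 1.7376 mol.
Mass of (NH4)2SO4 = 1.7376 × 132.144 = 229.62 g.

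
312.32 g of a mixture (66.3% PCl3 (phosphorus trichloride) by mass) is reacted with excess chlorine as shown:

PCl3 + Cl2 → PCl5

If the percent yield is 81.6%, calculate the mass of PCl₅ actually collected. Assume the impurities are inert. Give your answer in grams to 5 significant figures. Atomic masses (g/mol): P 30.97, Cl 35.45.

256.21 g

Pure PCl3 available = 312.32 g × 0.663 = 207.068 g.
M(PCl3) = 30.97 + 3(35.45) = 137.32 g/mol.
M(PCl5) = 30.97 + 5(35.45) = 208.22 g/mol.
n(PCl3) = 207.068 g / 137.32 g/mol = 1.50792 mol.
From the equation the PCl3:PCl5 mole ratio is 1:1, so n(PCl5) = 1.50792 × 1/1 = 1.50792 mol.
Mass of PCl5 = 1.50792 mol × 208.22 g/mol = 313.980 g.
Actual mass collected = 313.980 g × 0.816 = 256.208 g.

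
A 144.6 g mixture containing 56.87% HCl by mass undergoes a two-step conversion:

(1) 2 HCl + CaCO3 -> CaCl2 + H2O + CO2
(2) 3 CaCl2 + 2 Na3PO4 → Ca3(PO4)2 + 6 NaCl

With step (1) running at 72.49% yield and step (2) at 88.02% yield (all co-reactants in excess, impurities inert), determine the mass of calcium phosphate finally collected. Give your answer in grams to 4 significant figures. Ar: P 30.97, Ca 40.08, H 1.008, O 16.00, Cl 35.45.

Pure HCl = 144.6 × 0.5687 = 82.234 g.
M(HCl) = 1.008 + 35.45 = 36.458 g/mol.
M(Ca3(PO4)2) = 3(40.08) + 2(30.97) + 8(16.00) = 310.18 g/mol.
n(HCl) = 82.234 / 36.458 = 2.2556 mol.
Step 1 (HCl:CaCl2 = 2:1): theoretical n(CaCl2) = 1.1278 mol; at 72.49% yield, n(CaCl2) = 0.81754 mol.
Step 2 (CaCl2:Ca3(PO4)2 = 3:1): theoretical n(Ca3(PO4)2) = 0.27251 mol, so theoretical mass = 0.27251 × 310.18 = 84.528 g.
At 88.02% yield, actual mass of Ca3(PO4)2 = 84.528 × 0.8802 = 74.401 g.

74.40 g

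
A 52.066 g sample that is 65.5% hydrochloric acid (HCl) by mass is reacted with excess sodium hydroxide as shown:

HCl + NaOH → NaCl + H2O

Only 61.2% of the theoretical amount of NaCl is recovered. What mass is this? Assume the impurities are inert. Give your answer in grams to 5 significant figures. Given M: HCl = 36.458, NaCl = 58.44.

33.455 g

Pure HCl available = 52.066 g × 0.655 = 34.1032 g.
n(HCl) = 34.1032 g / 36.458 g/mol = 0.935411 mol.
From the equation the HCl:NaCl mole ratio is 1:1, so n(NaCl) = 0.935411 × 1/1 = 0.935411 mol.
Mass of NaCl = 0.935411 mol × 58.44 g/mol = 54.6654 g.
Actual mass collected = 54.6654 g × 0.612 = 33.4553 g.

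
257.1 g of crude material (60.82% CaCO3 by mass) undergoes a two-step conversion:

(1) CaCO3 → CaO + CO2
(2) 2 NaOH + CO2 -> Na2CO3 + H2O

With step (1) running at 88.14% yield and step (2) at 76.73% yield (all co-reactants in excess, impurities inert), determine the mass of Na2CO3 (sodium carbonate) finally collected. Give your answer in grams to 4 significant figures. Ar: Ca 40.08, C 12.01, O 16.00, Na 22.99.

Pure CaCO3 = 257.1 × 0.6082 = 156.37 g.
M(CaCO3) = 40.08 + 12.01 + 3(16.00) = 100.09 g/mol.
M(Na2CO3) = 2(22.99) + 12.01 + 3(16.00) = 105.99 g/mol.
n(CaCO3) = 156.37 / 100.09 = 1.5623 mol.
Step 1 (CaCO3:CO2 = 1:1): theoretical n(CO2) = 1.5623 mol; at 88.14% yield, n(CO2) = 1.3770 mol.
Step 2 (CO2:Na2CO3 = 1:1): theoretical n(Na2CO3) = 1.3770 mol, so theoretical mass = 1.3770 × 105.99 = 145.95 g.
At 76.73% yield, actual mass of Na2CO3 = 145.95 × 0.7673 = 111.99 g.

112.0 g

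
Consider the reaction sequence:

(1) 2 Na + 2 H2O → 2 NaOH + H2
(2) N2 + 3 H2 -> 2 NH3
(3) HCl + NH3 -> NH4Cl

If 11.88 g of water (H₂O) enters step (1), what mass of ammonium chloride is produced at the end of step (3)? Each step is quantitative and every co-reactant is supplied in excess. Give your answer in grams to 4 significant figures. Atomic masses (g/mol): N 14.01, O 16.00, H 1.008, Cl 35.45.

M(H2O) = 2(1.008) + 16.00 = 18.016 g/mol.
M(NH4Cl) = 14.01 + 4(1.008) + 35.45 = 53.492 g/mol.
n(H2O) = 11.88 / 18.016 = 0.65941 mol.
Reaction (1): H2O→H2 ratio 2:1 ⇒ n(H2) = 0.32971 mol.
Reaction (2): H2→NH3 ratio 3:2 ⇒ n(NH3) = 0.21980 mol.
Reaction (3): NH3→NH4Cl ratio 1:1 ⇒ n(NH4Cl) = 0.21980 mol.
Mass of NH4Cl = 0.21980 × 53.492 = 11.758 g.

11.76 g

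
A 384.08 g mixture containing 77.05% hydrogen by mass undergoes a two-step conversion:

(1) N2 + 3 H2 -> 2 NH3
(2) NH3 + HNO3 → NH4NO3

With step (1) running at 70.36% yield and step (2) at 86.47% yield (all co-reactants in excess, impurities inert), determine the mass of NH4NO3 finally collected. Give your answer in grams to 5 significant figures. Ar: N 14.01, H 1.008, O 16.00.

Pure H2 = 384.08 × 0.7705 = 295.934 g.
M(H2) = 2(1.008) = 2.016 g/mol.
M(NH4NO3) = 2(14.01) + 4(1.008) + 3(16.00) = 80.052 g/mol.
n(H2) = 295.934 / 2.016 = 146.792 mol.
Step 1 (H2:NH3 = 3:2): theoretical n(NH3) = 97.8617 mol; at 70.36% yield, n(NH3) = 68.8555 mol.
Step 2 (NH3:NH4NO3 = 1:1): theoretical n(NH4NO3) = 68.8555 mol, so theoretical mass = 68.8555 × 80.052 = 5512.02 g.
At 86.47% yield, actual mass of NH4NO3 = 5512.02 × 0.8647 = 4766.24 g.

4766.2 g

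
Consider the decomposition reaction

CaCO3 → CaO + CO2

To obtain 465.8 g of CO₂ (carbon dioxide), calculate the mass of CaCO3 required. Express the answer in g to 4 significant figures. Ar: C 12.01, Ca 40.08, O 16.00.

M(CO2) = 12.01 + 2(16.00) = 44.01 g/mol.
M(CaCO3) = 40.08 + 12.01 + 3(16.00) = 100.09 g/mol.
n(CO2) = 465.80 g / 44.01 g/mol = 10.584 mol.
From the equation the CO2:CaCO3 mole ratio is 1:1, so n(CaCO3) = 10.584 × 1/1 = 10.584 mol.
Mass of CaCO3 = 10.584 mol × 100.09 g/mol = 1059.3 g.

1059 g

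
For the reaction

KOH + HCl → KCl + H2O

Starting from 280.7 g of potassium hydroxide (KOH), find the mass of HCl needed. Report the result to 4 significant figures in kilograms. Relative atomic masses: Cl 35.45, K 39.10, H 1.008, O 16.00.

0.1824 kg

M(KOH) = 39.10 + 16.00 + 1.008 = 56.108 g/mol.
M(HCl) = 1.008 + 35.45 = 36.458 g/mol.
n(KOH) = 280.70 g / 56.108 g/mol = 5.0029 mol.
From the equation the KOH:HCl mole ratio is 1:1, so n(HCl) = 5.0029 × 1/1 = 5.0029 mol.
Mass of HCl = 5.0029 mol × 36.458 g/mol = 182.39 g.
Converting to kg: 182.39 g = 0.1824 kg.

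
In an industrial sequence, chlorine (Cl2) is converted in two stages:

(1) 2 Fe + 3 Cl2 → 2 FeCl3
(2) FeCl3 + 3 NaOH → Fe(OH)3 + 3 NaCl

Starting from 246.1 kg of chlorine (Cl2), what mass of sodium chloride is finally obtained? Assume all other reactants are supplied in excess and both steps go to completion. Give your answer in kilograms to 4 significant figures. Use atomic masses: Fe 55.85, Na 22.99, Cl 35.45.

405.7 kg

M(Cl2) = 2(35.45) = 70.90 g/mol.
M(NaCl) = 22.99 + 35.45 = 58.44 g/mol.
246.1 kg = 246100 g.
n(Cl2) = 246100 / 70.90 = 3471.1 mol.
Step 1 gives a 3:2 ratio of Cl2 to FeCl3, so n(FeCl3) = 2314.1 mol.
In step 2 the FeCl3:NaCl ratio is 1:3, so n(NaCl) = 6942.2 mol.
Mass of NaCl = 6942.2 × 58.44 = 405700 g = 405.7 kg.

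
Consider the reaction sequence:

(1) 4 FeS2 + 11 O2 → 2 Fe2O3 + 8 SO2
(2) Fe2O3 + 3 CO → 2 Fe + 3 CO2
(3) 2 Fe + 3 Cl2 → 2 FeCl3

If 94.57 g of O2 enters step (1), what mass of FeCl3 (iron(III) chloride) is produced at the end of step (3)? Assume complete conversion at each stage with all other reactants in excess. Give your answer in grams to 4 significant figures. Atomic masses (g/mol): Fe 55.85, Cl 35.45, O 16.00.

174.3 g

M(O2) = 2(16.00) = 32.00 g/mol.
M(FeCl3) = 55.85 + 3(35.45) = 162.20 g/mol.
n(O2) = 94.57 / 32.00 = 2.9553 mol.
Reaction (1): O2→Fe2O3 ratio 11:2 ⇒ n(Fe2O3) = 0.53733 mol.
Reaction (2): Fe2O3→Fe ratio 1:2 ⇒ n(Fe) = 1.0747 mol.
Reaction (3): Fe→FeCl3 ratio 2:2 ⇒ n(FeCl3) = 1.0747 mol.
Mass of FeCl3 = 1.0747 × 162.20 = 174.31 g.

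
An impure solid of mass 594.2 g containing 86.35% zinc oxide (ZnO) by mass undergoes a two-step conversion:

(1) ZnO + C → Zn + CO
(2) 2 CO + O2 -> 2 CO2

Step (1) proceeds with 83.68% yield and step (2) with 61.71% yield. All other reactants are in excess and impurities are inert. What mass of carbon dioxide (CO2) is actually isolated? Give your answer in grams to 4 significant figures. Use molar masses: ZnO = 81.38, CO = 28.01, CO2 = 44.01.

143.3 g

Pure ZnO = 594.2 × 0.8635 = 513.09 g.
n(ZnO) = 513.09 / 81.38 = 6.3049 mol.
Step 1 (ZnO:CO = 1:1): theoretical n(CO) = 6.3049 mol; at 83.68% yield, n(CO) = 5.2759 mol.
Step 2 (CO:CO2 = 2:2): theoretical n(CO2) = 5.2759 mol, so theoretical mass = 5.2759 × 44.01 = 232.19 g.
At 61.71% yield, actual mass of CO2 = 232.19 × 0.6171 = 143.29 g.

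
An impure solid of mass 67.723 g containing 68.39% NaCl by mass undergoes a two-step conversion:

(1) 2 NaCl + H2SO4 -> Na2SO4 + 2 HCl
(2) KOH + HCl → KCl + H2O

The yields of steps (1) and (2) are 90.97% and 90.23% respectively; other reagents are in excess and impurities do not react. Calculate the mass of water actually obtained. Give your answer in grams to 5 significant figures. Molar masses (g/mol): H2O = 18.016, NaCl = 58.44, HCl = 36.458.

11.720 g

Pure NaCl = 67.723 × 0.6839 = 46.3158 g.
n(NaCl) = 46.3158 / 58.44 = 0.792535 mol.
Step 1 (NaCl:HCl = 2:2): theoretical n(HCl) = 0.792535 mol; at 90.97% yield, n(HCl) = 0.720969 mol.
Step 2 (HCl:H2O = 1:1): theoretical n(H2O) = 0.720969 mol, so theoretical mass = 0.720969 × 18.016 = 12.9890 g.
At 90.23% yield, actual mass of H2O = 12.9890 × 0.9023 = 11.7200 g.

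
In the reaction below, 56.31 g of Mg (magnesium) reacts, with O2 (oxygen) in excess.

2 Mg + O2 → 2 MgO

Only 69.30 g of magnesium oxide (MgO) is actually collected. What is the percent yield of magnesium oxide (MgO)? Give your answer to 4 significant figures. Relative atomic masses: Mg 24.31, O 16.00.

M(Mg) = 24.31 g/mol.
M(MgO) = 24.31 + 16.00 = 40.31 g/mol.
n(Mg) = 56.310 g / 24.31 g/mol = 2.3163 mol.
From the equation the Mg:MgO mole ratio is 2:2, so n(MgO) = 2.3163 × 2/2 = 2.3163 mol.
Mass of MgO = 2.3163 mol × 40.31 g/mol = 93.371 g.
This is the theoretical yield. Percent yield = 69.30 g / 93.371 g × 100% = 74.220%.

74.22 %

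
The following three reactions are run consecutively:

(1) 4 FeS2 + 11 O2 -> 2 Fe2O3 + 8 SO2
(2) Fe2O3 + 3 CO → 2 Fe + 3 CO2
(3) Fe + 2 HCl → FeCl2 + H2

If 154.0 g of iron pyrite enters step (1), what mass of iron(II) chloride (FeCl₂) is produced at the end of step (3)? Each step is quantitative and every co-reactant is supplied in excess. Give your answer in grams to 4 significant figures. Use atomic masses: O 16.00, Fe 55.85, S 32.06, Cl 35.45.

M(FeS2) = 55.85 + 2(32.06) = 119.97 g/mol.
M(FeCl2) = 55.85 + 2(35.45) = 126.75 g/mol.
n(FeS2) = 154.0 / 119.97 = 1.2837 mol.
Reaction (1): FeS2→Fe2O3 ratio 4:2 ⇒ n(Fe2O3) = 0.64183 mol.
Reaction (2): Fe2O3→Fe ratio 1:2 ⇒ n(Fe) = 1.2837 mol.
Reaction (3): Fe→FeCl2 ratio 1:1 ⇒ n(FeCl2) = 1.2837 mol.
Mass of FeCl2 = 1.2837 × 126.75 = 162.70 g.

162.7 g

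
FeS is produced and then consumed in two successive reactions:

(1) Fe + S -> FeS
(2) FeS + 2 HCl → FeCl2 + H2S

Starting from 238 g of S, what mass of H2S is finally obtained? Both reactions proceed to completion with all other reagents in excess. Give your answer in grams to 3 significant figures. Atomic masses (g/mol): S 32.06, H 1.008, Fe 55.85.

M(S) = 32.06 g/mol.
M(H2S) = 2(1.008) + 32.06 = 34.076 g/mol.
n(S) = 238.0 / 32.06 = 7.424 mol.
Step 1 gives a 1:1 ratio of S to FeS, so n(FeS) = 7.424 mol.
In step 2 the FeS:H2S ratio is 1:1, so n(H2S) = 7.424 mol.
Mass of H2S = 7.424 × 34.076 = 253.0 g.

253 g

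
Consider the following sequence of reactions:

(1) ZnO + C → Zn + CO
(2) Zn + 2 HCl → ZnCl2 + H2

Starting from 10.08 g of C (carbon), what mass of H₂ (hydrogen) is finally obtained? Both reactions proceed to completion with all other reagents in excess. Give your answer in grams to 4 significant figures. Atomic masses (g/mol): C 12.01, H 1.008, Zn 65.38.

1.692 g

M(C) = 12.01 g/mol.
M(H2) = 2(1.008) = 2.016 g/mol.
n(C) = 10.080 / 12.01 = 0.83930 mol.
Step 1 gives a 1:1 ratio of C to Zn, so n(Zn) = 0.83930 mol.
In step 2 the Zn:H2 ratio is 1:1, so n(H2) = 0.83930 mol.
Mass of H2 = 0.83930 × 2.016 = 1.6920 g.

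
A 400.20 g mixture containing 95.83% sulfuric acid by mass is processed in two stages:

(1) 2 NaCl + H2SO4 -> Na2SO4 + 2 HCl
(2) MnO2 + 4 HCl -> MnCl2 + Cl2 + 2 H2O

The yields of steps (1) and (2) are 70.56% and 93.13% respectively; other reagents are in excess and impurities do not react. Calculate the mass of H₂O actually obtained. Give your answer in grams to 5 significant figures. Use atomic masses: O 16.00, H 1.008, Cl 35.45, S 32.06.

46.294 g

Pure H2SO4 = 400.20 × 0.9583 = 383.512 g.
M(H2SO4) = 2(1.008) + 32.06 + 4(16.00) = 98.076 g/mol.
M(H2O) = 2(1.008) + 16.00 = 18.016 g/mol.
n(H2SO4) = 383.512 / 98.076 = 3.91035 mol.
Step 1 (H2SO4:HCl = 1:2): theoretical n(HCl) = 7.82070 mol; at 70.56% yield, n(HCl) = 5.51829 mol.
Step 2 (HCl:H2O = 4:2): theoretical n(H2O) = 2.75914 mol, so theoretical mass = 2.75914 × 18.016 = 49.7087 g.
At 93.13% yield, actual mass of H2O = 49.7087 × 0.9313 = 46.2938 g.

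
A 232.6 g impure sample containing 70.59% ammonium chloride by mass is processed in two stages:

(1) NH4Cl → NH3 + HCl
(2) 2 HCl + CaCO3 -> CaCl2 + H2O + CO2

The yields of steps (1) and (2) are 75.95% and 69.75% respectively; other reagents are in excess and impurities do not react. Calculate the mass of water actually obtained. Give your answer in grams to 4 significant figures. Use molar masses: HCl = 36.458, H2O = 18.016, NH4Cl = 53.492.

14.65 g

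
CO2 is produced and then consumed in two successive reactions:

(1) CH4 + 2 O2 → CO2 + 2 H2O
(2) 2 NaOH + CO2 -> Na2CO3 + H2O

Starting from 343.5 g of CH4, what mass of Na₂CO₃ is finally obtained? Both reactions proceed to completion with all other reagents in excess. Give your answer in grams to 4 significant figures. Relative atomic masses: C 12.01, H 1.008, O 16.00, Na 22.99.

M(CH4) = 12.01 + 4(1.008) = 16.042 g/mol.
M(Na2CO3) = 2(22.99) + 12.01 + 3(16.00) = 105.99 g/mol.
n(CH4) = 343.50 / 16.042 = 21.413 mol.
Step 1 gives a 1:1 ratio of CH4 to CO2, so n(CO2) = 21.413 mol.
In step 2 the CO2:Na2CO3 ratio is 1:1, so n(Na2CO3) = 21.413 mol.
Mass of Na2CO3 = 21.413 × 105.99 = 2269.5 g.

2270 g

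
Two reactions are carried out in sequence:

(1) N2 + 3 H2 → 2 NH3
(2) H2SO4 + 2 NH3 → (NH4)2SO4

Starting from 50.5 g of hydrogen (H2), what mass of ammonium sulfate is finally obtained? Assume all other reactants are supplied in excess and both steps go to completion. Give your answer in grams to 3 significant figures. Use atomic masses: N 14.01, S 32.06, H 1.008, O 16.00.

1100 g

M(H2) = 2(1.008) = 2.016 g/mol.
M((NH4)2SO4) = 2(14.01) + 8(1.008) + 32.06 + 4(16.00) = 132.144 g/mol.
n(H2) = 50.50 / 2.016 = 25.05 mol.
Step 1 gives a 3:2 ratio of H2 to NH3, so n(NH3) = 16.70 mol.
In step 2 the NH3:(NH4)2SO4 ratio is 2:1, so n((NH4)2SO4) = 8.350 mol.
Mass of (NH4)2SO4 = 8.350 × 132.144 = 1103 g.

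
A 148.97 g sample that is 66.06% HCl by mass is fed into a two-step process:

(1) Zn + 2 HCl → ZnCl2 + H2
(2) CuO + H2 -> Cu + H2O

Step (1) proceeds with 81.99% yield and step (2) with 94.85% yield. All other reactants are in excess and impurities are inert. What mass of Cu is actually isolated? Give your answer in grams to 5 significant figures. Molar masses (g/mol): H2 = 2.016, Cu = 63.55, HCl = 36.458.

66.700 g

Pure HCl = 148.97 × 0.6606 = 98.4096 g.
n(HCl) = 98.4096 / 36.458 = 2.69926 mol.
Step 1 (HCl:H2 = 2:1): theoretical n(H2) = 1.34963 mol; at 81.99% yield, n(H2) = 1.10656 mol.
Step 2 (H2:Cu = 1:1): theoretical n(Cu) = 1.10656 mol, so theoretical mass = 1.10656 × 63.55 = 70.3220 g.
At 94.85% yield, actual mass of Cu = 70.3220 × 0.9485 = 66.7004 g.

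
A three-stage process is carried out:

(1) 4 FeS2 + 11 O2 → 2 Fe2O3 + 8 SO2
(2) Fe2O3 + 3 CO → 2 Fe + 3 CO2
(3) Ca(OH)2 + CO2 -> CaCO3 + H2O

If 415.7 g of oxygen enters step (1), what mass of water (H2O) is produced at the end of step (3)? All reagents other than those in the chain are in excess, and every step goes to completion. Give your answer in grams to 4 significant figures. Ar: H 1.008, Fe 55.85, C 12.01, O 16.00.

127.7 g

M(O2) = 2(16.00) = 32.00 g/mol.
M(H2O) = 2(1.008) + 16.00 = 18.016 g/mol.
n(O2) = 415.7 / 32.00 = 12.991 mol.
Reaction (1): O2→Fe2O3 ratio 11:2 ⇒ n(Fe2O3) = 2.3619 mol.
Reaction (2): Fe2O3→CO2 ratio 1:3 ⇒ n(CO2) = 7.0858 mol.
Reaction (3): CO2→H2O ratio 1:1 ⇒ n(H2O) = 7.0858 mol.
Mass of H2O = 7.0858 × 18.016 = 127.66 g.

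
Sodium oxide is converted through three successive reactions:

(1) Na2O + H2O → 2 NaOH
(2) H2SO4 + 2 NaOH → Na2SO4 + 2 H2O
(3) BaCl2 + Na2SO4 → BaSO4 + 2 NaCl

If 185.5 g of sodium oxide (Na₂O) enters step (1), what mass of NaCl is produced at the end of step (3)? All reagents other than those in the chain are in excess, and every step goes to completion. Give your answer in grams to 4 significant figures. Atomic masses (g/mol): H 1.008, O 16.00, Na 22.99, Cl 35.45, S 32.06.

349.8 g

M(Na2O) = 2(22.99) + 16.00 = 61.98 g/mol.
M(NaCl) = 22.99 + 35.45 = 58.44 g/mol.
n(Na2O) = 185.5 / 61.98 = 2.9929 mol.
Reaction (1): Na2O→NaOH ratio 1:2 ⇒ n(NaOH) = 5.9858 mol.
Reaction (2): NaOH→Na2SO4 ratio 2:1 ⇒ n(Na2SO4) = 2.9929 mol.
Reaction (3): Na2SO4→NaCl ratio 1:2 ⇒ n(NaCl) = 5.9858 mol.
Mass of NaCl = 5.9858 × 58.44 = 349.81 g.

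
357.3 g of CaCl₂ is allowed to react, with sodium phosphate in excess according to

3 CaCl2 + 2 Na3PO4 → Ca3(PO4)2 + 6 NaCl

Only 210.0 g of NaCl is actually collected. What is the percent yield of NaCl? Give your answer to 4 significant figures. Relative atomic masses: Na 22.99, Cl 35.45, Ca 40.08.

55.81 %

M(CaCl2) = 40.08 + 2(35.45) = 110.98 g/mol.
M(NaCl) = 22.99 + 35.45 = 58.44 g/mol.
n(CaCl2) = 357.30 g / 110.98 g/mol = 3.2195 mol.
From the equation the CaCl2:NaCl mole ratio is 3:6, so n(NaCl) = 3.2195 × 6/3 = 6.4390 mol.
Mass of NaCl = 6.4390 mol × 58.44 g/mol = 376.30 g.
This is the theoretical yield. Percent yield = 210.0 g / 376.30 g × 100% = 55.807%.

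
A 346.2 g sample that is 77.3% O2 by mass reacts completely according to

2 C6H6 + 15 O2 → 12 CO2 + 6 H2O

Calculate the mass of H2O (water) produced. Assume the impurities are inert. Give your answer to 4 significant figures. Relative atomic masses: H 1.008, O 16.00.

60.27 g

Mass of pure O2 = 346.2 g × 0.773 = 267.61 g.
M(O2) = 2(16.00) = 32.00 g/mol.
M(H2O) = 2(1.008) + 16.00 = 18.016 g/mol.
n(O2) = 267.61 g / 32.00 g/mol = 8.3629 mol.
From the equation the O2:H2O mole ratio is 15:6, so n(H2O) = 8.3629 × 6/15 = 3.3452 mol.
Mass of H2O = 3.3452 mol × 18.016 g/mol = 60.266 g.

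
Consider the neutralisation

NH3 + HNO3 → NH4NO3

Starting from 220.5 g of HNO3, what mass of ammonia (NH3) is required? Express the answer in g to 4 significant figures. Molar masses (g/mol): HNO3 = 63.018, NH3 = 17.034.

n(HNO3) = 220.50 g / 63.018 g/mol = 3.4990 mol.
From the equation the HNO3:NH3 mole ratio is 1:1, so n(NH3) = 3.4990 × 1/1 = 3.4990 mol.
Mass of NH3 = 3.4990 mol × 17.034 g/mol = 59.602 g.

59.60 g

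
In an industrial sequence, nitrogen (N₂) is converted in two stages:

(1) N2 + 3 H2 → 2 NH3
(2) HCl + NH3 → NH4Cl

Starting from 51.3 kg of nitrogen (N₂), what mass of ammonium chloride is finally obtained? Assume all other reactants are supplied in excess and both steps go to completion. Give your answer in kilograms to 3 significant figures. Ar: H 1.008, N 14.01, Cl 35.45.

196 kg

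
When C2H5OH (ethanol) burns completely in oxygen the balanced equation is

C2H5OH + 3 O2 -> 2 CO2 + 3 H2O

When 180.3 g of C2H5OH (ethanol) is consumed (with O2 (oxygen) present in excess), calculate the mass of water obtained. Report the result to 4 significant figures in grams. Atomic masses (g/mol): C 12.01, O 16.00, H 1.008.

211.5 g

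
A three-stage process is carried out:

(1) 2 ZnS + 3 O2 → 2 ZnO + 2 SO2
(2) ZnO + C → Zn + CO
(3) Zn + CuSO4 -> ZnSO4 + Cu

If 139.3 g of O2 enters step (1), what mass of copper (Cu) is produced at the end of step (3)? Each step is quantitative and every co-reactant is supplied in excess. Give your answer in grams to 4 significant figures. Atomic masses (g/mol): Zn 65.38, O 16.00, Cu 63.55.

M(O2) = 2(16.00) = 32.00 g/mol.
M(Cu) = 63.55 g/mol.
n(O2) = 139.3 / 32.00 = 4.3531 mol.
Reaction (1): O2→ZnO ratio 3:2 ⇒ n(ZnO) = 2.9021 mol.
Reaction (2): ZnO→Zn ratio 1:1 ⇒ n(Zn) = 2.9021 mol.
Reaction (3): Zn→Cu ratio 1:1 ⇒ n(Cu) = 2.9021 mol.
Mass of Cu = 2.9021 × 63.55 = 184.43 g.

184.4 g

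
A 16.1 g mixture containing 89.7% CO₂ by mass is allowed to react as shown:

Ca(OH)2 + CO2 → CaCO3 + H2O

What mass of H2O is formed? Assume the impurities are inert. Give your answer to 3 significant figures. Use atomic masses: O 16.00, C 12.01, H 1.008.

5.91 g

Mass of pure CO2 = 16.1 g × 0.897 = 14.44 g.
M(CO2) = 12.01 + 2(16.00) = 44.01 g/mol.
M(H2O) = 2(1.008) + 16.00 = 18.016 g/mol.
n(CO2) = 14.44 g / 44.01 g/mol = 0.3281 mol.
From the equation the CO2:H2O mole ratio is 1:1, so n(H2O) = 0.3281 × 1/1 = 0.3281 mol.
Mass of H2O = 0.3281 mol × 18.016 g/mol = 5.912 g.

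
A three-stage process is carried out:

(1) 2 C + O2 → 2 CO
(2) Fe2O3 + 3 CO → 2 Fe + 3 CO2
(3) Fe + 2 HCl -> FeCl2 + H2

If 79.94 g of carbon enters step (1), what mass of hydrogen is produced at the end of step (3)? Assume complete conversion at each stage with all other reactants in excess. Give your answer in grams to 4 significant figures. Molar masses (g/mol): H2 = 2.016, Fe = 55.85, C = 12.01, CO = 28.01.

n(C) = 79.94 / 12.01 = 6.6561 mol.
Reaction (1): C→CO ratio 2:2 ⇒ n(CO) = 6.6561 mol.
Reaction (2): CO→Fe ratio 3:2 ⇒ n(Fe) = 4.4374 mol.
Reaction (3): Fe→H2 ratio 1:1 ⇒ n(H2) = 4.4374 mol.
Mass of H2 = 4.4374 × 2.016 = 8.9458 g.

8.946 g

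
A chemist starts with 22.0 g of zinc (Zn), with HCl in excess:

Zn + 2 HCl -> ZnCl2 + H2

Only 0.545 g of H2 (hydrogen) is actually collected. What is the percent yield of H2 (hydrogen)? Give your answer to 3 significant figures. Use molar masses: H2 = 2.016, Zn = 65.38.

n(Zn) = 22.00 g / 65.38 g/mol = 0.3365 mol.
From the equation the Zn:H2 mole ratio is 1:1, so n(H2) = 0.3365 × 1/1 = 0.3365 mol.
Mass of H2 = 0.3365 mol × 2.016 g/mol = 0.6784 g.
This is the theoretical yield. Percent yield = 0.545 g / 0.6784 g × 100% = 80.34%.

80.3 %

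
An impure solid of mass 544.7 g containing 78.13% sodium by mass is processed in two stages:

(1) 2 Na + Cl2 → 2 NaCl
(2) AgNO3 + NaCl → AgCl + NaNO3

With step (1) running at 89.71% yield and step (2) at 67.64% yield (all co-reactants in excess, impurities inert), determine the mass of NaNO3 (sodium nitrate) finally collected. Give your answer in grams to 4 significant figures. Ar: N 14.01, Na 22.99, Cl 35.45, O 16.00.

954.8 g

Pure Na = 544.7 × 0.7813 = 425.57 g.
M(Na) = 22.99 g/mol.
M(NaNO3) = 22.99 + 14.01 + 3(16.00) = 85.00 g/mol.
n(Na) = 425.57 / 22.99 = 18.511 mol.
Step 1 (Na:NaCl = 2:2): theoretical n(NaCl) = 18.511 mol; at 89.71% yield, n(NaCl) = 16.606 mol.
Step 2 (NaCl:NaNO3 = 1:1): theoretical n(NaNO3) = 16.606 mol, so theoretical mass = 16.606 × 85.00 = 1411.5 g.
At 67.64% yield, actual mass of NaNO3 = 1411.5 × 0.6764 = 954.77 g.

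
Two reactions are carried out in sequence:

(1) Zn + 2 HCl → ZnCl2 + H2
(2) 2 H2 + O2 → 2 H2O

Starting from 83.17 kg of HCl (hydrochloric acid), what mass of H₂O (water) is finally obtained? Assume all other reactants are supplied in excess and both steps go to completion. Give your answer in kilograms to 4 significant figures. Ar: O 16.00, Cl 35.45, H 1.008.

M(HCl) = 1.008 + 35.45 = 36.458 g/mol.
M(H2O) = 2(1.008) + 16.00 = 18.016 g/mol.
83.17 kg = 83170 g.
n(HCl) = 83170 / 36.458 = 2281.3 mol.
Step 1 gives a 2:1 ratio of HCl to H2, so n(H2) = 1140.6 mol.
In step 2 the H2:H2O ratio is 2:2, so n(H2O) = 1140.6 mol.
Mass of H2O = 1140.6 × 18.016 = 20550 g = 20.55 kg.

20.55 kg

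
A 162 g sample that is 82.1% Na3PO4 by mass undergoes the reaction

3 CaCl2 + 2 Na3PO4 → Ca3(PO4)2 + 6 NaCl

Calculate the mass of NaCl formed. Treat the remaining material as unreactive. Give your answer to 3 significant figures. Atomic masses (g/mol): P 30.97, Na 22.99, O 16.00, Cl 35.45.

142 g

Mass of pure Na3PO4 = 162 g × 0.821 = 133.0 g.
M(Na3PO4) = 3(22.99) + 30.97 + 4(16.00) = 163.94 g/mol.
M(NaCl) = 22.99 + 35.45 = 58.44 g/mol.
n(Na3PO4) = 133.0 g / 163.94 g/mol = 0.8113 mol.
From the equation the Na3PO4:NaCl mole ratio is 2:6, so n(NaCl) = 0.8113 × 6/2 = 2.434 mol.
Mass of NaCl = 2.434 mol × 58.44 g/mol = 142.2 g.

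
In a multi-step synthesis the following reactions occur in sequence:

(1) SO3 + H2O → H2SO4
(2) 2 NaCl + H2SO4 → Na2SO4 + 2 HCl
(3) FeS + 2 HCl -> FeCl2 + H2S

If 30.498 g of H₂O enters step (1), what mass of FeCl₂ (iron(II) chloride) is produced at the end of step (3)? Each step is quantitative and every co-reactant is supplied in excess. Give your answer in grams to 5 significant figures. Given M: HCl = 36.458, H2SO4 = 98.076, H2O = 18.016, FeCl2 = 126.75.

214.57 g

n(H2O) = 30.498 / 18.016 = 1.69283 mol.
Reaction (1): H2O→H2SO4 ratio 1:1 ⇒ n(H2SO4) = 1.69283 mol.
Reaction (2): H2SO4→HCl ratio 1:2 ⇒ n(HCl) = 3.38566 mol.
Reaction (3): HCl→FeCl2 ratio 2:1 ⇒ n(FeCl2) = 1.69283 mol.
Mass of FeCl2 = 1.69283 × 126.75 = 214.566 g.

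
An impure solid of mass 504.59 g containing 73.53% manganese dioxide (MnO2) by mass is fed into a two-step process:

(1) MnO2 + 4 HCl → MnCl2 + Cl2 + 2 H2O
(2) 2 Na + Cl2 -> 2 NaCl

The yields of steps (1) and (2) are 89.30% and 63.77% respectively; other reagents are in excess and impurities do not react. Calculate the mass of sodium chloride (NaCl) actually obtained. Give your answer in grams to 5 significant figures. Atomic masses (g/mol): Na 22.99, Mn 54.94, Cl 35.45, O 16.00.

284.05 g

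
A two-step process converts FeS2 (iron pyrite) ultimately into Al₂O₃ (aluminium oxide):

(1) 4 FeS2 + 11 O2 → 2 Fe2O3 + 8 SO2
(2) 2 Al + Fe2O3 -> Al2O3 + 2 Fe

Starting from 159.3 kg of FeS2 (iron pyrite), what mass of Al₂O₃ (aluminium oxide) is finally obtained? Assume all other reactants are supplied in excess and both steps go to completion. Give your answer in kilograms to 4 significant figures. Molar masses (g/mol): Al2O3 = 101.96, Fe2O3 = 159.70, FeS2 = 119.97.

67.69 kg

159.3 kg = 159300 g.
n(FeS2) = 159300 / 119.97 = 1327.8 mol.
Step 1 gives a 4:2 ratio of FeS2 to Fe2O3, so n(Fe2O3) = 663.92 mol.
In step 2 the Fe2O3:Al2O3 ratio is 1:1, so n(Al2O3) = 663.92 mol.
Mass of Al2O3 = 663.92 × 101.96 = 67693 g = 67.69 kg.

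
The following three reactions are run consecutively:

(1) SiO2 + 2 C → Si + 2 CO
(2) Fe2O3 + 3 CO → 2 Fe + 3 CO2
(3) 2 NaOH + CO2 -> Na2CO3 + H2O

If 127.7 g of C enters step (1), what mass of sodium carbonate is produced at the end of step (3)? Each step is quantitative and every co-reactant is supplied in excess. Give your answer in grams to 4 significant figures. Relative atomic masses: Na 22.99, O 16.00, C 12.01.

M(C) = 12.01 g/mol.
M(Na2CO3) = 2(22.99) + 12.01 + 3(16.00) = 105.99 g/mol.
n(C) = 127.7 / 12.01 = 10.633 mol.
Reaction (1): C→CO ratio 2:2 ⇒ n(CO) = 10.633 mol.
Reaction (2): CO→CO2 ratio 3:3 ⇒ n(CO2) = 10.633 mol.
Reaction (3): CO2→Na2CO3 ratio 1:1 ⇒ n(Na2CO3) = 10.633 mol.
Mass of Na2CO3 = 10.633 × 105.99 = 1127.0 g.

1127 g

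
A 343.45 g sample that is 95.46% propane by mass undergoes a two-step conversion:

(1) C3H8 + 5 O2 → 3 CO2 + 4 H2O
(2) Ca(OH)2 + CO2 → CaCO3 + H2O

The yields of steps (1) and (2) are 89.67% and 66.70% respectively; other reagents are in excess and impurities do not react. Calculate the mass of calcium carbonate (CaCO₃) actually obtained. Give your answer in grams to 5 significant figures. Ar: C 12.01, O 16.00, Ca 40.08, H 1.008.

Pure C3H8 = 343.45 × 0.9546 = 327.857 g.
M(C3H8) = 3(12.01) + 8(1.008) = 44.094 g/mol.
M(CaCO3) = 40.08 + 12.01 + 3(16.00) = 100.09 g/mol.
n(C3H8) = 327.857 / 44.094 = 7.43542 mol.
Step 1 (C3H8:CO2 = 1:3): theoretical n(CO2) = 22.3063 mol; at 89.67% yield, n(CO2) = 20.0020 mol.
Step 2 (CO2:CaCO3 = 1:1): theoretical n(CaCO3) = 20.0020 mol, so theoretical mass = 20.0020 × 100.09 = 2002.00 g.
At 66.70% yield, actual mass of CaCO3 = 2002.00 × 0.6670 = 1335.34 g.

1335.3 g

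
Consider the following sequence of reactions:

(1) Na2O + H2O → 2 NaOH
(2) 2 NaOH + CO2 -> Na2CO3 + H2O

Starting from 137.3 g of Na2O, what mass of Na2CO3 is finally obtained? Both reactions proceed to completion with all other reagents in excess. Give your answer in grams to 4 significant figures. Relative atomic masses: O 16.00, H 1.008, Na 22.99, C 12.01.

M(Na2O) = 2(22.99) + 16.00 = 61.98 g/mol.
M(Na2CO3) = 2(22.99) + 12.01 + 3(16.00) = 105.99 g/mol.
n(Na2O) = 137.30 / 61.98 = 2.2152 mol.
Step 1 gives a 1:2 ratio of Na2O to NaOH, so n(NaOH) = 4.4305 mol.
In step 2 the NaOH:Na2CO3 ratio is 2:1, so n(Na2CO3) = 2.2152 mol.
Mass of Na2CO3 = 2.2152 × 105.99 = 234.79 g.

234.8 g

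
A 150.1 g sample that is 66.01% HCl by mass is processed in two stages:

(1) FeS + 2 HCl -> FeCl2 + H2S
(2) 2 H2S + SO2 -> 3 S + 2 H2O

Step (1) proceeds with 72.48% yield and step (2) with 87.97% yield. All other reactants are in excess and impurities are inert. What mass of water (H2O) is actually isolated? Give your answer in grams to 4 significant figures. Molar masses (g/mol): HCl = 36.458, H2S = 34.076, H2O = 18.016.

15.61 g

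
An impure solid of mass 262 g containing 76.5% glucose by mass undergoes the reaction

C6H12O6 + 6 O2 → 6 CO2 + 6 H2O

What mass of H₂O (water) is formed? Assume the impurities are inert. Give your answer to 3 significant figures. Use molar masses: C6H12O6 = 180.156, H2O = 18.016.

Mass of pure C6H12O6 = 262 g × 0.765 = 200.4 g.
n(C6H12O6) = 200.4 g / 180.156 g/mol = 1.113 mol.
From the equation the C6H12O6:H2O mole ratio is 1:6, so n(H2O) = 1.113 × 6/1 = 6.675 mol.
Mass of H2O = 6.675 mol × 18.016 g/mol = 120.3 g.

120 g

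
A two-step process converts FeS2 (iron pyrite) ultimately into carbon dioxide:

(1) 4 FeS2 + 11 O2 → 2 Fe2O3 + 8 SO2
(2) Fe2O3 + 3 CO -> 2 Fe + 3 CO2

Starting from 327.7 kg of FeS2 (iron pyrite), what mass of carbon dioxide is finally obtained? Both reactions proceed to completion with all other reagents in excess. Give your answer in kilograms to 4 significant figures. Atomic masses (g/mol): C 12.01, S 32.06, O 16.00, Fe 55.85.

M(FeS2) = 55.85 + 2(32.06) = 119.97 g/mol.
M(CO2) = 12.01 + 2(16.00) = 44.01 g/mol.
327.7 kg = 327700 g.
n(FeS2) = 327700 / 119.97 = 2731.5 mol.
Step 1 gives a 4:2 ratio of FeS2 to Fe2O3, so n(Fe2O3) = 1365.8 mol.
In step 2 the Fe2O3:CO2 ratio is 1:3, so n(CO2) = 4097.3 mol.
Mass of CO2 = 4097.3 × 44.01 = 180320 g = 180.3 kg.

180.3 kg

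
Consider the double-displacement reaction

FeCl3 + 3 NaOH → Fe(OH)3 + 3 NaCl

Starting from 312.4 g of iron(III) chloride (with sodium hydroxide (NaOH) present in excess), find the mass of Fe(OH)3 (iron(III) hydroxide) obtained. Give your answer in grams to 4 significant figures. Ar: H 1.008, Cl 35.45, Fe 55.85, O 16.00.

M(FeCl3) = 55.85 + 3(35.45) = 162.20 g/mol.
M(Fe(OH)3) = 55.85 + 3(16.00) + 3(1.008) = 106.874 g/mol.
n(FeCl3) = 312.40 g / 162.20 g/mol = 1.9260 mol.
From the equation the FeCl3:Fe(OH)3 mole ratio is 1:1, so n(Fe(OH)3) = 1.9260 × 1/1 = 1.9260 mol.
Mass of Fe(OH)3 = 1.9260 mol × 106.874 g/mol = 205.84 g.

205.8 g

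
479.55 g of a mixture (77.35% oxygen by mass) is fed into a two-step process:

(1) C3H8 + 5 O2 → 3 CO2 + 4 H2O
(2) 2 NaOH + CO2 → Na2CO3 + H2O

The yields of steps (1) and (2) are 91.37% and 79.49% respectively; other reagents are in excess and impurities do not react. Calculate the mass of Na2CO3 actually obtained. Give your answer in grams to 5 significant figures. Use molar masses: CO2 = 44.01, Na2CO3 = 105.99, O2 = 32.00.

Pure O2 = 479.55 × 0.7735 = 370.932 g.
n(O2) = 370.932 / 32.00 = 11.5916 mol.
Step 1 (O2:CO2 = 5:3): theoretical n(CO2) = 6.95497 mol; at 91.37% yield, n(CO2) = 6.35476 mol.
Step 2 (CO2:Na2CO3 = 1:1): theoretical n(Na2CO3) = 6.35476 mol, so theoretical mass = 6.35476 × 105.99 = 673.541 g.
At 79.49% yield, actual mass of Na2CO3 = 673.541 × 0.7949 = 535.398 g.

535.40 g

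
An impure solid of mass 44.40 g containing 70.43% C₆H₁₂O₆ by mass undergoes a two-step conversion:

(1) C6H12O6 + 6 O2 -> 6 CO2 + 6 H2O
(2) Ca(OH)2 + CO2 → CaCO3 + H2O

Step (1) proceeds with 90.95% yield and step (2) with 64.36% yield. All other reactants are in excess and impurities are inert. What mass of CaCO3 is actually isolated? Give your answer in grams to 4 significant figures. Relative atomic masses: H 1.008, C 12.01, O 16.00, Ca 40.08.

61.02 g

Pure C6H12O6 = 44.40 × 0.7043 = 31.271 g.
M(C6H12O6) = 6(12.01) + 12(1.008) + 6(16.00) = 180.156 g/mol.
M(CaCO3) = 40.08 + 12.01 + 3(16.00) = 100.09 g/mol.
n(C6H12O6) = 31.271 / 180.156 = 0.17358 mol.
Step 1 (C6H12O6:CO2 = 1:6): theoretical n(CO2) = 1.0415 mol; at 90.95% yield, n(CO2) = 0.94721 mol.
Step 2 (CO2:CaCO3 = 1:1): theoretical n(CaCO3) = 0.94721 mol, so theoretical mass = 0.94721 × 100.09 = 94.806 g.
At 64.36% yield, actual mass of CaCO3 = 94.806 × 0.6436 = 61.017 g.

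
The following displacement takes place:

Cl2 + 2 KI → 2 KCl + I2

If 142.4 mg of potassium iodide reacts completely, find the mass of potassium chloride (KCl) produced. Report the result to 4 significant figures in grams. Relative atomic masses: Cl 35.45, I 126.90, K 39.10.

M(KI) = 39.10 + 126.90 = 166.00 g/mol.
M(KCl) = 39.10 + 35.45 = 74.55 g/mol.
Convert: 142.4 mg = 0.14240 g.
n(KI) = 0.14240 g / 166.00 g/mol = 0.00085783 mol.
From the equation the KI:KCl mole ratio is 2:2, so n(KCl) = 0.00085783 × 2/2 = 0.00085783 mol.
Mass of KCl = 0.00085783 mol × 74.55 g/mol = 0.063951 g.

0.06395 g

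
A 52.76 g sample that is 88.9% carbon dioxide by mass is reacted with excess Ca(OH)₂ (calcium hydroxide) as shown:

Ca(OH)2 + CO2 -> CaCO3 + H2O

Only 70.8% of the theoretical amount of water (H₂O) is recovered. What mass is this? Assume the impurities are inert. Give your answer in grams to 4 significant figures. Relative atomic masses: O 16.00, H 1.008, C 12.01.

13.59 g

Pure CO2 available = 52.76 g × 0.889 = 46.904 g.
M(CO2) = 12.01 + 2(16.00) = 44.01 g/mol.
M(H2O) = 2(1.008) + 16.00 = 18.016 g/mol.
n(CO2) = 46.904 g / 44.01 g/mol = 1.0657 mol.
From the equation the CO2:H2O mole ratio is 1:1, so n(H2O) = 1.0657 × 1/1 = 1.0657 mol.
Mass of H2O = 1.0657 mol × 18.016 g/mol = 19.201 g.
Actual mass collected = 19.201 g × 0.708 = 13.594 g.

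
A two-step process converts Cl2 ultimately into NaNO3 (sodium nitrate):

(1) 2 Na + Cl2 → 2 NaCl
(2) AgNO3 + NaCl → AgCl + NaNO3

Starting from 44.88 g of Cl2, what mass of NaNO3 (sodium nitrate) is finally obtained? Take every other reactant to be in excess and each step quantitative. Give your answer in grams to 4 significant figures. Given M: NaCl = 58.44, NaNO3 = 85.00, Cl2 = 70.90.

107.6 g

n(Cl2) = 44.880 / 70.90 = 0.63300 mol.
Step 1 gives a 1:2 ratio of Cl2 to NaCl, so n(NaCl) = 1.2660 mol.
In step 2 the NaCl:NaNO3 ratio is 1:1, so n(NaNO3) = 1.2660 mol.
Mass of NaNO3 = 1.2660 × 85.00 = 107.61 g.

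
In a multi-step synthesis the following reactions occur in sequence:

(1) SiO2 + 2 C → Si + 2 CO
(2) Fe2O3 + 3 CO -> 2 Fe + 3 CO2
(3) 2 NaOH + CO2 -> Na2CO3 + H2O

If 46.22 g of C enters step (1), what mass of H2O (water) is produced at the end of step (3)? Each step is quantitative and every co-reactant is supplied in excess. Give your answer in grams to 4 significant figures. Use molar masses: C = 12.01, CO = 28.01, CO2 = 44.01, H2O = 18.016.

n(C) = 46.22 / 12.01 = 3.8485 mol.
Reaction (1): C→CO ratio 2:2 ⇒ n(CO) = 3.8485 mol.
Reaction (2): CO→CO2 ratio 3:3 ⇒ n(CO2) = 3.8485 mol.
Reaction (3): CO2→H2O ratio 1:1 ⇒ n(H2O) = 3.8485 mol.
Mass of H2O = 3.8485 × 18.016 = 69.334 g.

69.33 g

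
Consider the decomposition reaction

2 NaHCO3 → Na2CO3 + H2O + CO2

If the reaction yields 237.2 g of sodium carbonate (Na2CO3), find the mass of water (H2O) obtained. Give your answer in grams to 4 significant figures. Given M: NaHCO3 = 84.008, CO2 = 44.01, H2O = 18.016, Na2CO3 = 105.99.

n(Na2CO3) = 237.20 g / 105.99 g/mol = 2.2379 mol.
From the equation the Na2CO3:H2O mole ratio is 1:1, so n(H2O) = 2.2379 × 1/1 = 2.2379 mol.
Mass of H2O = 2.2379 mol × 18.016 g/mol = 40.319 g.

40.32 g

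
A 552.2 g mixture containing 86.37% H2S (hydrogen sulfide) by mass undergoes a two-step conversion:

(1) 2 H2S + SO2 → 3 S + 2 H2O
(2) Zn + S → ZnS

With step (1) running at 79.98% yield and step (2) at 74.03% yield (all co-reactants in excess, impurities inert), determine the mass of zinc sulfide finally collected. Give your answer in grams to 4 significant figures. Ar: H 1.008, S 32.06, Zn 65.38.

1211 g

Pure H2S = 552.2 × 0.8637 = 476.94 g.
M(H2S) = 2(1.008) + 32.06 = 34.076 g/mol.
M(ZnS) = 65.38 + 32.06 = 97.44 g/mol.
n(H2S) = 476.94 / 34.076 = 13.996 mol.
Step 1 (H2S:S = 2:3): theoretical n(S) = 20.994 mol; at 79.98% yield, n(S) = 16.791 mol.
Step 2 (S:ZnS = 1:1): theoretical n(ZnS) = 16.791 mol, so theoretical mass = 16.791 × 97.44 = 1636.1 g.
At 74.03% yield, actual mass of ZnS = 1636.1 × 0.7403 = 1211.2 g.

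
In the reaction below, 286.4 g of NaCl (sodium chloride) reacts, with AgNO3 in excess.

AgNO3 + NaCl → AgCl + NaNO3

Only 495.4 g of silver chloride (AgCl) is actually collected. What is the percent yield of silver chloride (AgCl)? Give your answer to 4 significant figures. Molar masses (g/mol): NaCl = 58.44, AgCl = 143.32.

70.53 %

n(NaCl) = 286.40 g / 58.44 g/mol = 4.9008 mol.
From the equation the NaCl:AgCl mole ratio is 1:1, so n(AgCl) = 4.9008 × 1/1 = 4.9008 mol.
Mass of AgCl = 4.9008 mol × 143.32 g/mol = 702.38 g.
This is the theoretical yield. Percent yield = 495.4 g / 702.38 g × 100% = 70.532%.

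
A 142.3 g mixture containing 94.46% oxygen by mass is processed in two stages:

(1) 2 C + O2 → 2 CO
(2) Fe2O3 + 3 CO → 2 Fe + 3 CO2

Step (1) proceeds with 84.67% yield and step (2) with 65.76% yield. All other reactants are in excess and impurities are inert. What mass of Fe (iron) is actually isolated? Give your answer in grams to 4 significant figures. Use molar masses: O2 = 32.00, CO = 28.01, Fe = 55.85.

174.2 g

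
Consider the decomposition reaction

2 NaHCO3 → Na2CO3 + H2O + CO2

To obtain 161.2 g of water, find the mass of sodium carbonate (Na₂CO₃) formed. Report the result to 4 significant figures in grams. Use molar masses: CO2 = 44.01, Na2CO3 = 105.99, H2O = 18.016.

n(H2O) = 161.20 g / 18.016 g/mol = 8.9476 mol.
From the equation the H2O:Na2CO3 mole ratio is 1:1, so n(Na2CO3) = 8.9476 × 1/1 = 8.9476 mol.
Mass of Na2CO3 = 8.9476 mol × 105.99 g/mol = 948.36 g.

948.4 g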